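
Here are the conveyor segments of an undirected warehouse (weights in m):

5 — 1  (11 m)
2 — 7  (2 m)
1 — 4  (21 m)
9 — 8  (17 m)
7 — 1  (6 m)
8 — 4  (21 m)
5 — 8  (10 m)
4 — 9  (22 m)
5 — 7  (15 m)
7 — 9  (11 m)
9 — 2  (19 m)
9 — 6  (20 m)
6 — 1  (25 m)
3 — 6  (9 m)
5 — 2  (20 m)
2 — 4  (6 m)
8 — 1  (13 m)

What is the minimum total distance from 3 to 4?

Settle nodes by increasing distance from 3:
3: 0
6: 9  (via 3)
9: 29  (via 6)
1: 34  (via 6)
7: 40  (via 9)
2: 42  (via 7)
5: 45  (via 1)
8: 46  (via 9)
4: 48  (via 2)
Shortest route: 3–6–9–7–2–4 = 48 m.

48 m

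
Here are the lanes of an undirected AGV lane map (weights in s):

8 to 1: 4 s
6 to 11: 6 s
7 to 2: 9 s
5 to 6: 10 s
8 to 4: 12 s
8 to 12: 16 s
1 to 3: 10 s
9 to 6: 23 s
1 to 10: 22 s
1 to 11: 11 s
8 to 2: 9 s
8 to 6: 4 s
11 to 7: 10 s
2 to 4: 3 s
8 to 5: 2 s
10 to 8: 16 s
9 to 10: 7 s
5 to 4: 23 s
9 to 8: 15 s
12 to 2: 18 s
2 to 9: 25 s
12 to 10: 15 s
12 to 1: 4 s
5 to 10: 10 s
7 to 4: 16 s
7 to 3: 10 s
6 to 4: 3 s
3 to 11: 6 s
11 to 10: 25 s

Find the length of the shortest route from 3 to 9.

Running Dijkstra from 3:
3: 0
11: 6  (via 3)
1: 10  (via 3)
7: 10  (via 3)
6: 12  (via 11)
8: 14  (via 1)
12: 14  (via 1)
4: 15  (via 6)
5: 16  (via 8)
2: 18  (via 4)
10: 26  (via 5)
9: 29  (via 8)
Shortest route: 3–1–8–9 = 29 s.

29 s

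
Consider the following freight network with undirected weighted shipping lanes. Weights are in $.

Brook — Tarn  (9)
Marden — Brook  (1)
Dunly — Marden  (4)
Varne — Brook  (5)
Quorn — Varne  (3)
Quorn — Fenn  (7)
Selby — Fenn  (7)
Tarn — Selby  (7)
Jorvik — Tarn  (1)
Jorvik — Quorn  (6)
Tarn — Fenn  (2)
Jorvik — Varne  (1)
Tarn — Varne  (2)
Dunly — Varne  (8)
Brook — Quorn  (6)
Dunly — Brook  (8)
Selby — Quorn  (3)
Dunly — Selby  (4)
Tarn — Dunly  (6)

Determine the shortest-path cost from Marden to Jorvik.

$7

Shortest distances from Marden:
Marden: 0
Brook: 1  (via Marden)
Dunly: 4  (via Marden)
Varne: 6  (via Brook)
Quorn: 7  (via Brook)
Jorvik: 7  (via Varne)
Shortest route: Marden–Brook–Varne–Jorvik = $7.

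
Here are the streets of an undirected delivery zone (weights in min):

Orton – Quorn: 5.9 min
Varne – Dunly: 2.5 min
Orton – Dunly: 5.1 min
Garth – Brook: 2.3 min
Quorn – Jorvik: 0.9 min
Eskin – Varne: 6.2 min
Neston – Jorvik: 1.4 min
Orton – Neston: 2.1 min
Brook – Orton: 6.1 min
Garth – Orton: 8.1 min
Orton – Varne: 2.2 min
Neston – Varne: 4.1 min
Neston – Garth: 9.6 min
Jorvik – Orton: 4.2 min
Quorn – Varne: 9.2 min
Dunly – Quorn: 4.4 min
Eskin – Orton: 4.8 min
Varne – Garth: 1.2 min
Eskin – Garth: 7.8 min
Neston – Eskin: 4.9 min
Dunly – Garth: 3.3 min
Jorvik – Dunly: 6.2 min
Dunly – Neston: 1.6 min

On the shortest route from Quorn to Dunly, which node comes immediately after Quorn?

Jorvik

Compare a few routes:
Quorn → Dunly: 4.4 = 4.4
Quorn → Jorvik → Neston → Dunly: 0.9+1.4+1.6 = 3.9
The minimum is 3.9 min via Quorn → Jorvik → Neston → Dunly.
So from Quorn the first move is to Jorvik.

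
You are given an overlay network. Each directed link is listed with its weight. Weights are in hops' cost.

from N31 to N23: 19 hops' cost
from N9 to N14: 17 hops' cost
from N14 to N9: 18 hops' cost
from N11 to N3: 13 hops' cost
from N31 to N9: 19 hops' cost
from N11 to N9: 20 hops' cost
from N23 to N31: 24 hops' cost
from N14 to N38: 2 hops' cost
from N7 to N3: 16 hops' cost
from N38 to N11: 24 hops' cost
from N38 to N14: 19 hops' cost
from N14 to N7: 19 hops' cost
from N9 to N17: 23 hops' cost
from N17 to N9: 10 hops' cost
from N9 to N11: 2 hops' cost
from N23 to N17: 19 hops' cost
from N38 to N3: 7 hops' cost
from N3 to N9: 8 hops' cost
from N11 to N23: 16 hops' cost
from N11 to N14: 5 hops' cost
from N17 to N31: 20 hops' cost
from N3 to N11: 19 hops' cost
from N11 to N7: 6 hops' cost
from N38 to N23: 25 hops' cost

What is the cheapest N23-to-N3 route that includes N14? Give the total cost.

45 hops' cost

Shortest N23→N14: N23 → N17 → N9 → N11 → N14 = 36
Shortest N14→N3: N14 → N38 → N3 = 9
Total via N14: 36 + 9 = 45 hops' cost.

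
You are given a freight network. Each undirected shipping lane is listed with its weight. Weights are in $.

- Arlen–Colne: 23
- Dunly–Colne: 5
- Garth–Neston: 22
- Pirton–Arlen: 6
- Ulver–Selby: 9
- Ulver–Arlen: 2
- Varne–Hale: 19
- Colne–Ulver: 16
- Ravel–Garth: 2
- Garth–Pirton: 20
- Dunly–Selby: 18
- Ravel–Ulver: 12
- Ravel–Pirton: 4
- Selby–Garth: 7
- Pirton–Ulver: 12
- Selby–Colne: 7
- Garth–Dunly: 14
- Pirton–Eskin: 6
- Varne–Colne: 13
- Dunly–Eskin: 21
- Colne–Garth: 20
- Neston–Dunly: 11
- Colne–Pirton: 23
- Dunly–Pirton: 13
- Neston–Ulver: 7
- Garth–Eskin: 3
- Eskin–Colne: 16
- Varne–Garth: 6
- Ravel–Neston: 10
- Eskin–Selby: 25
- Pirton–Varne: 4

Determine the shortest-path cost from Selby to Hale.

Enumerating some paths:
Selby - Garth - Varne - Hale: 7+6+19 = 32
Selby - Garth - Ravel - Pirton - Varne - Hale: 7+2+4+4+19 = 36
The minimum is $32 via Selby - Garth - Varne - Hale.

$32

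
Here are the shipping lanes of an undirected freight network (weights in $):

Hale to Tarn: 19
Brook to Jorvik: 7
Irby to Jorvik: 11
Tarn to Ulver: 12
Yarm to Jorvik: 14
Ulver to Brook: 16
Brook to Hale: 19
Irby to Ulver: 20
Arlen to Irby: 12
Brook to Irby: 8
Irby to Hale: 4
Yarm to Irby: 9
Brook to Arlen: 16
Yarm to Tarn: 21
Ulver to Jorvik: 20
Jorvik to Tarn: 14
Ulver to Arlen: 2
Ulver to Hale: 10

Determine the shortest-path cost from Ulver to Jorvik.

$20

Candidate routes:
Ulver - Arlen - Brook - Jorvik: 2+16+7 = 25
Ulver - Hale - Irby - Jorvik: 10+4+11 = 25
Ulver - Brook - Jorvik: 16+7 = 23
Ulver - Jorvik: 20 = 20
Cheapest is Ulver - Jorvik at $20.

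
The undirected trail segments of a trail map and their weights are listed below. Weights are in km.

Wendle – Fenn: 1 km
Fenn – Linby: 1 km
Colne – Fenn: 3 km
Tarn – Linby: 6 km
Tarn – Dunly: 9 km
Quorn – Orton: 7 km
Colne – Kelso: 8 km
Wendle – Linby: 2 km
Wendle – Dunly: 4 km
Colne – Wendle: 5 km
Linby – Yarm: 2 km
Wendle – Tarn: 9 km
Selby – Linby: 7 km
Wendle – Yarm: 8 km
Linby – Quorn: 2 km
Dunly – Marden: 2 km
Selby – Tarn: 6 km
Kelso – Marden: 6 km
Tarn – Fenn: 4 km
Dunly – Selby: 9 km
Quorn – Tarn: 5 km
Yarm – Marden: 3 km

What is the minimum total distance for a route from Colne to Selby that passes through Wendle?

13 km

Best Colne to Wendle: Colne–Fenn–Wendle costing 4
Shortest Wendle→Selby: Wendle–Linby–Selby = 9
Total via Wendle: 4 + 9 = 13 km.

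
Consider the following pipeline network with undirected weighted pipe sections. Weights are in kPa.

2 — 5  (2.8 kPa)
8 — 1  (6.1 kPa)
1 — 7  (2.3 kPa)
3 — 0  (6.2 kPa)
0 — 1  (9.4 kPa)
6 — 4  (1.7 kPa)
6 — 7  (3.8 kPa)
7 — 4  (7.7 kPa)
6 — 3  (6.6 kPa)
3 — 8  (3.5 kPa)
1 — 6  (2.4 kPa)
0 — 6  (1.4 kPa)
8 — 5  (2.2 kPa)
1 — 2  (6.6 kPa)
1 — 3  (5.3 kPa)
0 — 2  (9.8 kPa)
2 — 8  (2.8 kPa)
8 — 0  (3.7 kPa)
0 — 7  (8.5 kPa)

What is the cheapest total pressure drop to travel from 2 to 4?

Shortest distances from 2:
2: 0
5: 2.8  (via 2)
8: 2.8  (via 2)
3: 6.3  (via 8)
0: 6.5  (via 8)
1: 6.6  (via 2)
6: 7.9  (via 0)
7: 8.9  (via 1)
4: 9.6  (via 6)
Shortest route: 2 → 8 → 0 → 6 → 4 = 9.6 kPa.

9.6 kPa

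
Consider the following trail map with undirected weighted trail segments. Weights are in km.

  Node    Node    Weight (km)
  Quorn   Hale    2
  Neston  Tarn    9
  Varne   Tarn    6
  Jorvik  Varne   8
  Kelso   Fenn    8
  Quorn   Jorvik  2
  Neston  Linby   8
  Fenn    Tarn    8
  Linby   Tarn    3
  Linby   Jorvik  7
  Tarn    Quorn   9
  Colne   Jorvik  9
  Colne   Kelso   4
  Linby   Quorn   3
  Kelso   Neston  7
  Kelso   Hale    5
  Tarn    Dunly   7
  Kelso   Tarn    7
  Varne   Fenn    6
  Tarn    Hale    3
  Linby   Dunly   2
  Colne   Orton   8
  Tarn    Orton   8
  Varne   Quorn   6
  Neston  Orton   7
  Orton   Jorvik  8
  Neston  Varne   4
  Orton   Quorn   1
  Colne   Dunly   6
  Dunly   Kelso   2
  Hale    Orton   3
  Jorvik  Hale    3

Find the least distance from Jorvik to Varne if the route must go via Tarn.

12 km

Shortest Jorvik→Tarn: Jorvik → Hale → Tarn = 6
Best Tarn to Varne: Tarn → Varne costing 6
Total via Tarn: 6 + 6 = 12 km.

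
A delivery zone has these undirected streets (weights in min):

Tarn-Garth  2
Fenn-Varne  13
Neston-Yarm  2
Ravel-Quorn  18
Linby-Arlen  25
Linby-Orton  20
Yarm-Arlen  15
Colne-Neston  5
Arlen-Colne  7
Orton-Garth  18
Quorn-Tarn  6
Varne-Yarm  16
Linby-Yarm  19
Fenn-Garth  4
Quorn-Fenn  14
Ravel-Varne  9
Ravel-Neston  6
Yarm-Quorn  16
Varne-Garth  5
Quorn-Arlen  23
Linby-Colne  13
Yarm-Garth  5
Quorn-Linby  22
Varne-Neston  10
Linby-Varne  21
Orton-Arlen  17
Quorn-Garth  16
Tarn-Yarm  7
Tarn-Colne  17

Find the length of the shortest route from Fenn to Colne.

16 min

Candidate routes:
Fenn → Garth → Tarn → Yarm → Neston → Colne: 4+2+7+2+5 = 20
Fenn → Garth → Yarm → Neston → Colne: 4+5+2+5 = 16
Fenn → Garth → Tarn → Colne: 4+2+17 = 23
Cheapest is Fenn → Garth → Yarm → Neston → Colne at 16 min.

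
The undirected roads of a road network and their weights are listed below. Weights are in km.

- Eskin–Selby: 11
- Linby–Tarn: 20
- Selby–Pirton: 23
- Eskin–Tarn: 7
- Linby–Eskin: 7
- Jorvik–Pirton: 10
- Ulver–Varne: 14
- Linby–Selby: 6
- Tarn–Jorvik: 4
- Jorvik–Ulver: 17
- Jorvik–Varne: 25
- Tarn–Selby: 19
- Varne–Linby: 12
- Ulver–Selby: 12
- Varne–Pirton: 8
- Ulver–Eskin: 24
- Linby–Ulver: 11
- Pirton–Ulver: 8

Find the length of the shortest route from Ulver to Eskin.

18 km

Shortest distances from Ulver:
Ulver: 0
Pirton: 8  (via Ulver)
Linby: 11  (via Ulver)
Selby: 12  (via Ulver)
Varne: 14  (via Ulver)
Jorvik: 17  (via Ulver)
Eskin: 18  (via Linby)
Shortest route: Ulver → Linby → Eskin = 18 km.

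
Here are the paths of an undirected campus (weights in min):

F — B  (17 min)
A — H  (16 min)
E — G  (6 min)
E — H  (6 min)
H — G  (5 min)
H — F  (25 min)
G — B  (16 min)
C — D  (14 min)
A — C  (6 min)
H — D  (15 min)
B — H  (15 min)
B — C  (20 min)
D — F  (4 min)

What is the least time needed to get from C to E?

Shortest distances from C:
C: 0
A: 6  (via C)
D: 14  (via C)
F: 18  (via D)
B: 20  (via C)
H: 22  (via A)
G: 27  (via H)
E: 28  (via H)
Shortest route: C–A–H–E = 28 min.

28 min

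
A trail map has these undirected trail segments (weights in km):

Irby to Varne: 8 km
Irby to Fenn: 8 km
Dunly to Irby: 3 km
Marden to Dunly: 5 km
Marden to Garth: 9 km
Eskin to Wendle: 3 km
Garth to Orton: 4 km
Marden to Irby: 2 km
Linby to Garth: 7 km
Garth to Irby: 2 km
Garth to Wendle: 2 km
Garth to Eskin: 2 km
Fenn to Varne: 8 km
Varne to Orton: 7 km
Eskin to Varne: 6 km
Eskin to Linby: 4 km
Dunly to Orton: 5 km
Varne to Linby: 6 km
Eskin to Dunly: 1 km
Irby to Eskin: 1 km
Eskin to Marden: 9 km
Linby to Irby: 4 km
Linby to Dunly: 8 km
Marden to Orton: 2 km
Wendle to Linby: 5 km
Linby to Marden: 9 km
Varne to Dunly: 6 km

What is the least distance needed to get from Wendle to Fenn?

12 km

Enumerating some paths:
Wendle → Garth → Irby → Fenn: 2+2+8 = 12
Wendle → Garth → Eskin → Irby → Fenn: 2+2+1+8 = 13
Wendle → Eskin → Garth → Irby → Fenn: 3+2+2+8 = 15
Cheapest is Wendle → Garth → Irby → Fenn at 12 km.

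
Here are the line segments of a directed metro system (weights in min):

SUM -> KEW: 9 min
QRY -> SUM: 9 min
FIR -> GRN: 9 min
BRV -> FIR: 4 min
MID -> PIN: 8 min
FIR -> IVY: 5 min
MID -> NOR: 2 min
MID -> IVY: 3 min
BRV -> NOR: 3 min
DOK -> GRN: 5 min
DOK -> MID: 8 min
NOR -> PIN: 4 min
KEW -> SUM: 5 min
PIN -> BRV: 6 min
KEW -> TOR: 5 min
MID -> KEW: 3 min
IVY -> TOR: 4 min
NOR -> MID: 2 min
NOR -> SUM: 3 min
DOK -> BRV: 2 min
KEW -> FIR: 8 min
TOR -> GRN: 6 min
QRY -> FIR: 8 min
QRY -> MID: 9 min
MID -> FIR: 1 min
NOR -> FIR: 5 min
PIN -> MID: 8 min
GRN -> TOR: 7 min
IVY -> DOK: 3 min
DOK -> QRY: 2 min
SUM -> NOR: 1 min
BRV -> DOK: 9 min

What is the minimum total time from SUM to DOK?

9 min

Enumerating some paths:
SUM–NOR–MID–IVY–DOK: 1+2+3+3 = 9
SUM–NOR–MID–FIR–IVY–DOK: 1+2+1+5+3 = 12
SUM–NOR–FIR–IVY–DOK: 1+5+5+3 = 14
The minimum is 9 min via SUM–NOR–MID–IVY–DOK.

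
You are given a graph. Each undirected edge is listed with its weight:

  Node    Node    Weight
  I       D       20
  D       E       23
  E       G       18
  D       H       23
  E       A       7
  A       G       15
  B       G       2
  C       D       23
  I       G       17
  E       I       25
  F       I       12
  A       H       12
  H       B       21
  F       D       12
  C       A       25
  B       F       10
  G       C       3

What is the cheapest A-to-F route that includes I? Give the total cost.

Shortest A→I: A–E–I = 32
Best I to F: I–F costing 12
Total via I: 32 + 12 = 44.

44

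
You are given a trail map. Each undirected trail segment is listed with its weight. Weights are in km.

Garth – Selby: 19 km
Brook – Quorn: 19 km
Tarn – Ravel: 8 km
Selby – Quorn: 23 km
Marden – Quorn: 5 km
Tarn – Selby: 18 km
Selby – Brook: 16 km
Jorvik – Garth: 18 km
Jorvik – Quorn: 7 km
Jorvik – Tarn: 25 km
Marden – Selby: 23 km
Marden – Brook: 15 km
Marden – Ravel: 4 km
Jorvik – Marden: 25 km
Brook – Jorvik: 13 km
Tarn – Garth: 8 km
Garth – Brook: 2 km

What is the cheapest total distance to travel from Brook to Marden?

Settle nodes by increasing distance from Brook:
Brook: 0
Garth: 2  (via Brook)
Tarn: 10  (via Garth)
Jorvik: 13  (via Brook)
Marden: 15  (via Brook)
Shortest route: Brook → Marden = 15 km.

15 km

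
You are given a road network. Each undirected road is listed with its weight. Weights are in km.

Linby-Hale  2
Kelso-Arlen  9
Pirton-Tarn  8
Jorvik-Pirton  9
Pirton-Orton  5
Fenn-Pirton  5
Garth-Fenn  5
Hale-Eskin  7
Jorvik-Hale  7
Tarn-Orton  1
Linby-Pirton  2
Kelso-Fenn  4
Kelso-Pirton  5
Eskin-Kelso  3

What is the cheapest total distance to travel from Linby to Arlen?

Compare a few routes:
Linby → Pirton → Fenn → Kelso → Arlen: 2+5+4+9 = 20
Linby → Pirton → Kelso → Arlen: 2+5+9 = 16
The minimum is 16 km via Linby → Pirton → Kelso → Arlen.

16 km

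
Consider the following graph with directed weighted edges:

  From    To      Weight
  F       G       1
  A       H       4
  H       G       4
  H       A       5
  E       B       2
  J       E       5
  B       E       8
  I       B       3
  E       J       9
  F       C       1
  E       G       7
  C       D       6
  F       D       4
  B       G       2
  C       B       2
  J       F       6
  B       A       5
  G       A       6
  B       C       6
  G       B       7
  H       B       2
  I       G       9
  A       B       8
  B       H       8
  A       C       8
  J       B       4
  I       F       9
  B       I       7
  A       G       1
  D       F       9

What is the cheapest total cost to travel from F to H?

Enumerating some paths:
F–C–B–A–H: 1+2+5+4 = 12
F–C–B–G–A–H: 1+2+2+6+4 = 15
F–C–B–H: 1+2+8 = 11
F–G–B–H: 1+7+8 = 16
Cheapest is F–C–B–H at 11.

11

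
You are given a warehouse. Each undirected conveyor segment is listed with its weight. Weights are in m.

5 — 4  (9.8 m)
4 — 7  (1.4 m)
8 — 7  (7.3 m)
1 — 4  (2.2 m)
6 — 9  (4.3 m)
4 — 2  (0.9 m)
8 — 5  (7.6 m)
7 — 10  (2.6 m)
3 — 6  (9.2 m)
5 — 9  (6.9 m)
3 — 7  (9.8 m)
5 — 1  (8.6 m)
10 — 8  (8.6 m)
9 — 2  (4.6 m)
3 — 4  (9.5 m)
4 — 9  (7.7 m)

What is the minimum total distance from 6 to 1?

Candidate routes:
6 - 9 - 2 - 4 - 1: 4.3+4.6+0.9+2.2 = 12
6 - 9 - 5 - 1: 4.3+6.9+8.6 = 19.8
6 - 9 - 4 - 1: 4.3+7.7+2.2 = 14.2
6 - 3 - 4 - 1: 9.2+9.5+2.2 = 20.9
Cheapest is 6 - 9 - 2 - 4 - 1 at 12 m.

12 m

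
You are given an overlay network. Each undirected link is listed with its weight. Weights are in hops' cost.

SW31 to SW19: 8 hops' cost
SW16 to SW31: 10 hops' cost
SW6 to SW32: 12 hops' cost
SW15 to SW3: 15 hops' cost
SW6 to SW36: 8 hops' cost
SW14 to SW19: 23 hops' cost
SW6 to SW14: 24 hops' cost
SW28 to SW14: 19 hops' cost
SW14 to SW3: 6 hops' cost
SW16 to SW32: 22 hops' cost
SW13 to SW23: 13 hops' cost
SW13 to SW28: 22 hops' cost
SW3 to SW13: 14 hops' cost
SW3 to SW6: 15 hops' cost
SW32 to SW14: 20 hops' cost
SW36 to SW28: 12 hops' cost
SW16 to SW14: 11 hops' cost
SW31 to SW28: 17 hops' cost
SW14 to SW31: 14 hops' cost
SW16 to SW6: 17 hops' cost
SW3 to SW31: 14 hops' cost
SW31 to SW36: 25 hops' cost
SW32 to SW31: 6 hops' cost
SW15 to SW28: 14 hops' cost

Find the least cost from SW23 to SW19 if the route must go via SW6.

Best SW23 to SW6: SW23–SW13–SW3–SW6 costing 42
Shortest SW6→SW19: SW6–SW32–SW31–SW19 = 26
Total via SW6: 42 + 26 = 68 hops' cost.

68 hops' cost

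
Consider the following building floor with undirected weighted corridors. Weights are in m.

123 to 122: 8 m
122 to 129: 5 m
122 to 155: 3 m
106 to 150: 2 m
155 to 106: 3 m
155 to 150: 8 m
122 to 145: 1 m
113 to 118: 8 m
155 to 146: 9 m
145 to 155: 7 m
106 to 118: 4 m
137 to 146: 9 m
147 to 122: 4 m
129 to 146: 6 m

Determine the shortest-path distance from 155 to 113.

Enumerating some paths:
155 - 150 - 106 - 118 - 113: 8+2+4+8 = 22
155 - 106 - 118 - 113: 3+4+8 = 15
Cheapest is 155 - 106 - 118 - 113 at 15 m.

15 m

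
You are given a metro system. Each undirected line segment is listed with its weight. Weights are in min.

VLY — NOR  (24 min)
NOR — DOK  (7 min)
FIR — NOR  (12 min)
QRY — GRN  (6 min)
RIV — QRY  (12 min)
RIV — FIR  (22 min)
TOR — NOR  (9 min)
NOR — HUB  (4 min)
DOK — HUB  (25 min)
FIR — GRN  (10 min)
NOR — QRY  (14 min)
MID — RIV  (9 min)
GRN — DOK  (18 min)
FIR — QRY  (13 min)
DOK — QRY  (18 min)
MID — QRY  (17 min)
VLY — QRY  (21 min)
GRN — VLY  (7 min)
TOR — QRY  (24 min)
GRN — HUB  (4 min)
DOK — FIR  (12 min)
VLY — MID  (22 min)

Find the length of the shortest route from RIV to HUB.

22 min

Enumerating some paths:
RIV - QRY - GRN - HUB: 12+6+4 = 22
RIV - QRY - NOR - HUB: 12+14+4 = 30
Cheapest is RIV - QRY - GRN - HUB at 22 min.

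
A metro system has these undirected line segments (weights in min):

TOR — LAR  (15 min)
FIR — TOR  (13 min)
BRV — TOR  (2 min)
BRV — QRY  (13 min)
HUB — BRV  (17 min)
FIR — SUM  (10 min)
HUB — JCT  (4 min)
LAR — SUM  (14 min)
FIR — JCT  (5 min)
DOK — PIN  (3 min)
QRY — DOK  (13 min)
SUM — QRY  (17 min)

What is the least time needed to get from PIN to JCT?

48 min

Enumerating some paths:
PIN → DOK → QRY → SUM → FIR → JCT: 3+13+17+10+5 = 48
PIN → DOK → QRY → BRV → TOR → LAR → SUM → FIR → JCT: 3+13+13+2+15+14+10+5 = 75
PIN → DOK → QRY → BRV → HUB → JCT: 3+13+13+17+4 = 50
PIN → DOK → QRY → BRV → TOR → FIR → JCT: 3+13+13+2+13+5 = 49
Cheapest is PIN → DOK → QRY → SUM → FIR → JCT at 48 min.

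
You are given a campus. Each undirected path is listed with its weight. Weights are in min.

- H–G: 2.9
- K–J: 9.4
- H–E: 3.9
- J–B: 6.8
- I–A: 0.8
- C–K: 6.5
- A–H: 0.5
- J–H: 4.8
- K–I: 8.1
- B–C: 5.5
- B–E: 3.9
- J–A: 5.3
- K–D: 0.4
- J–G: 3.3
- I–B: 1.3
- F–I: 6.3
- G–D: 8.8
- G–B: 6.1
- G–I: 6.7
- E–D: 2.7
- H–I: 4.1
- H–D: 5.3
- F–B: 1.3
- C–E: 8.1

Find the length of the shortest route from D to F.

7.9 min

Candidate routes:
D - E - B - F: 2.7+3.9+1.3 = 7.9
D - E - H - A - I - B - F: 2.7+3.9+0.5+0.8+1.3+1.3 = 10.5
D - H - A - I - B - F: 5.3+0.5+0.8+1.3+1.3 = 9.2
The minimum is 7.9 min via D - E - B - F.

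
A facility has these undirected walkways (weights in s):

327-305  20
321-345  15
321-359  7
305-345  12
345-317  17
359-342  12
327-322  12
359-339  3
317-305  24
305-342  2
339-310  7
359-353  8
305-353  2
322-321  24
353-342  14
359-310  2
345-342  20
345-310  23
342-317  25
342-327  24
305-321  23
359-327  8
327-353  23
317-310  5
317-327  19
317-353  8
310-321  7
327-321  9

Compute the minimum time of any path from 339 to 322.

23 s

Compare a few routes:
339 → 310 → 359 → 327 → 322: 7+2+8+12 = 29
339 → 359 → 327 → 322: 3+8+12 = 23
339 → 359 → 321 → 327 → 322: 3+7+9+12 = 31
Cheapest is 339 → 359 → 327 → 322 at 23 s.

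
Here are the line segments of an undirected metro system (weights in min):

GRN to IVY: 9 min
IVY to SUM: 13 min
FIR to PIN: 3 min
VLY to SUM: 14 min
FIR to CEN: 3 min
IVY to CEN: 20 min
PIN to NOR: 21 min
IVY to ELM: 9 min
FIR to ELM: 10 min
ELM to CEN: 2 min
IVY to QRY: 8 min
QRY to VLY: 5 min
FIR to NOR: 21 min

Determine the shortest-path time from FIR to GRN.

Settle nodes by increasing distance from FIR:
FIR: 0
PIN: 3  (via FIR)
CEN: 3  (via FIR)
ELM: 5  (via CEN)
IVY: 14  (via ELM)
NOR: 21  (via FIR)
QRY: 22  (via IVY)
GRN: 23  (via IVY)
Shortest route: FIR–CEN–ELM–IVY–GRN = 23 min.

23 min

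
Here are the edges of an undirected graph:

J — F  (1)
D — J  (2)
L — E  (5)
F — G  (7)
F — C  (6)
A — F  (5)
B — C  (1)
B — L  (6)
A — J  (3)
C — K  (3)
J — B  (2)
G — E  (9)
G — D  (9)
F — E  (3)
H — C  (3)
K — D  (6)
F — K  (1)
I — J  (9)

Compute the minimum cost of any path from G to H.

14

Settle nodes by increasing distance from G:
G: 0
F: 7  (via G)
J: 8  (via F)
K: 8  (via F)
D: 9  (via G)
E: 9  (via G)
B: 10  (via J)
A: 11  (via J)
C: 11  (via K)
H: 14  (via C)
Shortest route: G–F–K–C–H = 14.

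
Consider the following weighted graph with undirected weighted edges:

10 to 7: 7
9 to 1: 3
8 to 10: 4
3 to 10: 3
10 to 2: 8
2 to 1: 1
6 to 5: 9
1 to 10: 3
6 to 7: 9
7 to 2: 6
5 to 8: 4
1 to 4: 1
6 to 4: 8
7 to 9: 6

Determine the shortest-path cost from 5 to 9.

14

Shortest distances from 5:
5: 0
8: 4  (via 5)
10: 8  (via 8)
6: 9  (via 5)
1: 11  (via 10)
3: 11  (via 10)
2: 12  (via 1)
4: 12  (via 1)
9: 14  (via 1)
Shortest route: 5–8–10–1–9 = 14.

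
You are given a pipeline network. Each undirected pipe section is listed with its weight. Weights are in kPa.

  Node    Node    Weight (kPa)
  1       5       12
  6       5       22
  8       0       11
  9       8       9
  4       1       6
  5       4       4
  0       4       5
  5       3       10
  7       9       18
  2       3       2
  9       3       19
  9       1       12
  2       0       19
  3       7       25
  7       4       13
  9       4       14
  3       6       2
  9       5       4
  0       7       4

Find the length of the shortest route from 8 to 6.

Enumerating some paths:
8 - 0 - 4 - 5 - 3 - 6: 11+5+4+10+2 = 32
8 - 0 - 2 - 3 - 6: 11+19+2+2 = 34
8 - 9 - 5 - 3 - 6: 9+4+10+2 = 25
8 - 9 - 3 - 6: 9+19+2 = 30
The minimum is 25 kPa via 8 - 9 - 5 - 3 - 6.

25 kPa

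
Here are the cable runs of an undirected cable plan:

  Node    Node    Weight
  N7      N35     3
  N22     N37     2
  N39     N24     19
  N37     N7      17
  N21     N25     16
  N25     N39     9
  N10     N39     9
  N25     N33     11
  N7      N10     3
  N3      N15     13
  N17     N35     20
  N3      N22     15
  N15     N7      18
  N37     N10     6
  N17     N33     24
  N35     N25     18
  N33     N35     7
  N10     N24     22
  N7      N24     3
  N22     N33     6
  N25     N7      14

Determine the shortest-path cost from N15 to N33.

Candidate routes:
N15 - N7 - N35 - N33: 18+3+7 = 28
N15 - N7 - N10 - N37 - N22 - N33: 18+3+6+2+6 = 35
N15 - N3 - N22 - N33: 13+15+6 = 34
Cheapest is N15 - N7 - N35 - N33 at 28.

28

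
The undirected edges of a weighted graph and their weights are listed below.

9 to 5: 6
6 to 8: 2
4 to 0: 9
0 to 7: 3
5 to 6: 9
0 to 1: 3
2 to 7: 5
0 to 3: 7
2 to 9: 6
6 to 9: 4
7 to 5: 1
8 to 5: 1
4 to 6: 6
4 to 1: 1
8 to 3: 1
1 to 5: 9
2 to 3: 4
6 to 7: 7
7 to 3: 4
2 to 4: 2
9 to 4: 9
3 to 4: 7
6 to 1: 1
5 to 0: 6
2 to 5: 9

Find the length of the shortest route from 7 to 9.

7

Compare a few routes:
7–5–8–6–9: 1+1+2+4 = 8
7–5–9: 1+6 = 7
The minimum is 7 via 7–5–9.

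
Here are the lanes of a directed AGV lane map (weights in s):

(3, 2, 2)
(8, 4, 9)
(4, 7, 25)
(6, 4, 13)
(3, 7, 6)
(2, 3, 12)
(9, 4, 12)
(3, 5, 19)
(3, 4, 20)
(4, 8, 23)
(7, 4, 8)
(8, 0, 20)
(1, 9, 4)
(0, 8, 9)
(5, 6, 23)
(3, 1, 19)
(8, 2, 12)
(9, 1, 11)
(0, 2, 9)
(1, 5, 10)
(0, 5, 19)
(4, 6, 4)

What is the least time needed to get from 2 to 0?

Compare a few routes:
2–3–4–8–0: 12+20+23+20 = 75
2–3–1–9–4–8–0: 12+19+4+12+23+20 = 90
2–3–7–4–8–0: 12+6+8+23+20 = 69
The minimum is 69 s via 2–3–7–4–8–0.

69 s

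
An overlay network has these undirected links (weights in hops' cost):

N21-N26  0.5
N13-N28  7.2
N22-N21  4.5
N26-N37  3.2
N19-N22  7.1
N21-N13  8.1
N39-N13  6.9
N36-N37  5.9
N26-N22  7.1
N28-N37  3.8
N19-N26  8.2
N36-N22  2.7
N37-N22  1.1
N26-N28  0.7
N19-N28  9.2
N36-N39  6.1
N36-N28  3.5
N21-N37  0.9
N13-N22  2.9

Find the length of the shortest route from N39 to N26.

10.3 hops' cost

Running Dijkstra from N39:
N39: 0
N36: 6.1  (via N39)
N13: 6.9  (via N39)
N22: 8.8  (via N36)
N28: 9.6  (via N36)
N37: 9.9  (via N22)
N26: 10.3  (via N28)
Shortest route: N39–N36–N28–N26 = 10.3 hops' cost.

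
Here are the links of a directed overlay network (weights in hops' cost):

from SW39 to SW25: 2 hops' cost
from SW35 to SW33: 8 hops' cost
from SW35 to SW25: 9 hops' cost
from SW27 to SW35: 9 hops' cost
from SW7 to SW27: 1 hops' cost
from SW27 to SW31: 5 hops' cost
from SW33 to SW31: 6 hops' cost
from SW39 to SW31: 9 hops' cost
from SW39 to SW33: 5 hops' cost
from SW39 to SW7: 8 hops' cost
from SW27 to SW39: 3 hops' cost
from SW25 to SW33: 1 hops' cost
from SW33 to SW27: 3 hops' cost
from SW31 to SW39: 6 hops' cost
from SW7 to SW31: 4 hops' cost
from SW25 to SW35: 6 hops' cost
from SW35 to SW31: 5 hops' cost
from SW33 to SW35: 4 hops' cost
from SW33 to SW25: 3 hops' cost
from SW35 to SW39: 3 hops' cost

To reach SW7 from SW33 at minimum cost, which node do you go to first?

SW27

Enumerating some paths:
SW33–SW35–SW39–SW7: 4+3+8 = 15
SW33–SW27–SW39–SW7: 3+3+8 = 14
The minimum is 14 hops' cost via SW33–SW27–SW39–SW7.
So from SW33 the first move is to SW27.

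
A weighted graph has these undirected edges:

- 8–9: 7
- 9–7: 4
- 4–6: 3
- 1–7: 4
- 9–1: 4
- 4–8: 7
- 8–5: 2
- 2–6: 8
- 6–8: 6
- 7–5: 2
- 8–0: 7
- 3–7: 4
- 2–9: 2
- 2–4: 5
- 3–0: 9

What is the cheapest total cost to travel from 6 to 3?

Running Dijkstra from 6:
6: 0
4: 3  (via 6)
8: 6  (via 6)
2: 8  (via 6)
5: 8  (via 8)
7: 10  (via 5)
9: 10  (via 2)
0: 13  (via 8)
1: 14  (via 7)
3: 14  (via 7)
Shortest route: 6 → 8 → 5 → 7 → 3 = 14.

14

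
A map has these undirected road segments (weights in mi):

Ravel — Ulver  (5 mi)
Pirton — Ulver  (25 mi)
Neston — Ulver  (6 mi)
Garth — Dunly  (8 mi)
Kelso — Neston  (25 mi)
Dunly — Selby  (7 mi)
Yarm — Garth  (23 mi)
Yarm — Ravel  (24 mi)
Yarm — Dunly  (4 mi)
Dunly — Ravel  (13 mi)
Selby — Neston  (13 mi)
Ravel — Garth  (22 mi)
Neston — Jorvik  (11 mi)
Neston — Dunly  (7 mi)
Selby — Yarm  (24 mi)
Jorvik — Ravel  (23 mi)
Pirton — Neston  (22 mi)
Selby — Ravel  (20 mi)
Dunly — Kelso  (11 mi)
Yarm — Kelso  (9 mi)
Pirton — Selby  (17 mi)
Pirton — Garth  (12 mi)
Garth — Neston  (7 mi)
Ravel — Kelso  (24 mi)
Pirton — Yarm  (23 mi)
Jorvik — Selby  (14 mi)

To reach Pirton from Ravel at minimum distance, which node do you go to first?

Ulver

Enumerating some paths:
Ravel - Dunly - Garth - Pirton: 13+8+12 = 33
Ravel - Ulver - Neston - Pirton: 5+6+22 = 33
Ravel - Ulver - Pirton: 5+25 = 30
Cheapest is Ravel - Ulver - Pirton at 30 mi.
So from Ravel the first move is to Ulver.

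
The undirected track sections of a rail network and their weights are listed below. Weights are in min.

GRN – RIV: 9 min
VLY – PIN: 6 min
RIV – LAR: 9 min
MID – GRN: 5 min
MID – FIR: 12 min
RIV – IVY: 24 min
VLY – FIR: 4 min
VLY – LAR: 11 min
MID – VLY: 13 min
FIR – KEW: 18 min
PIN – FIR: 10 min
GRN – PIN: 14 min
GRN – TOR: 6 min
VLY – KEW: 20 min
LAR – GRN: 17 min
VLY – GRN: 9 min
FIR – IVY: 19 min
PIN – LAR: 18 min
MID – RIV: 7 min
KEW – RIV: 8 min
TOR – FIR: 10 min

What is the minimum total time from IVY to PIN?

29 min

Settle nodes by increasing distance from IVY:
IVY: 0
FIR: 19  (via IVY)
VLY: 23  (via FIR)
RIV: 24  (via IVY)
PIN: 29  (via FIR)
Shortest route: IVY → FIR → PIN = 29 min.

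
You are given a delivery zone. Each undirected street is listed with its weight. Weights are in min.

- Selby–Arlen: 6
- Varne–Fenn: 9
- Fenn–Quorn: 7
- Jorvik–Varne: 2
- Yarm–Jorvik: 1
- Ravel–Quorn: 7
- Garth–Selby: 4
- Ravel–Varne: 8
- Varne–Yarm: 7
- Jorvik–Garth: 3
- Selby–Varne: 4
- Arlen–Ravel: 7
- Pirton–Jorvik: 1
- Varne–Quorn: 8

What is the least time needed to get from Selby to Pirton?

Shortest distances from Selby:
Selby: 0
Garth: 4  (via Selby)
Varne: 4  (via Selby)
Jorvik: 6  (via Varne)
Arlen: 6  (via Selby)
Yarm: 7  (via Jorvik)
Pirton: 7  (via Jorvik)
Shortest route: Selby–Varne–Jorvik–Pirton = 7 min.

7 min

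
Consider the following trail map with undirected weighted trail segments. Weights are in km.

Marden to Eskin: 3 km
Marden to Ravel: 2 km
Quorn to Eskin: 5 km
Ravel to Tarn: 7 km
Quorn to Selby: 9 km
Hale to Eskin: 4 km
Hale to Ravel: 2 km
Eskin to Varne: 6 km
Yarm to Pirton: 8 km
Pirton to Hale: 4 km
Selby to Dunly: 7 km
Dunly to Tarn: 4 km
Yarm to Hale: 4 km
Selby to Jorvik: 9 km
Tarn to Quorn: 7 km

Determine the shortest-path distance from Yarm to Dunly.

17 km

Shortest distances from Yarm:
Yarm: 0
Hale: 4  (via Yarm)
Ravel: 6  (via Hale)
Eskin: 8  (via Hale)
Marden: 8  (via Ravel)
Pirton: 8  (via Yarm)
Tarn: 13  (via Ravel)
Quorn: 13  (via Eskin)
Varne: 14  (via Eskin)
Dunly: 17  (via Tarn)
Shortest route: Yarm → Hale → Ravel → Tarn → Dunly = 17 km.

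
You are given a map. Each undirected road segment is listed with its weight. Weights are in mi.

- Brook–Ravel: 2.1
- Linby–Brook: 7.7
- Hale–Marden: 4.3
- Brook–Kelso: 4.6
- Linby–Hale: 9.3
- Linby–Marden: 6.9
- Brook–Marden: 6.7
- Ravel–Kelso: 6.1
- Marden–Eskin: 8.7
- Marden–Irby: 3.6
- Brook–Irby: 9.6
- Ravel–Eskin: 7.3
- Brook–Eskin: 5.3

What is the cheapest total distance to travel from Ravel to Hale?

13.1 mi

Enumerating some paths:
Ravel - Brook - Linby - Hale: 2.1+7.7+9.3 = 19.1
Ravel - Brook - Marden - Hale: 2.1+6.7+4.3 = 13.1
Ravel - Brook - Irby - Marden - Hale: 2.1+9.6+3.6+4.3 = 19.6
Cheapest is Ravel - Brook - Marden - Hale at 13.1 mi.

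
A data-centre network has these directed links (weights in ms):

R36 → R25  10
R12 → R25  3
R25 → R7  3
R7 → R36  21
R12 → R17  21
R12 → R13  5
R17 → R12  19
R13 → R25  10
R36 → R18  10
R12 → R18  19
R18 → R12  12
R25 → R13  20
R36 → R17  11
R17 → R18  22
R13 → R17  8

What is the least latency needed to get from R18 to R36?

39 ms

Enumerating some paths:
R18 - R12 - R25 - R7 - R36: 12+3+3+21 = 39
R18 - R12 - R13 - R25 - R7 - R36: 12+5+10+3+21 = 51
The minimum is 39 ms via R18 - R12 - R25 - R7 - R36.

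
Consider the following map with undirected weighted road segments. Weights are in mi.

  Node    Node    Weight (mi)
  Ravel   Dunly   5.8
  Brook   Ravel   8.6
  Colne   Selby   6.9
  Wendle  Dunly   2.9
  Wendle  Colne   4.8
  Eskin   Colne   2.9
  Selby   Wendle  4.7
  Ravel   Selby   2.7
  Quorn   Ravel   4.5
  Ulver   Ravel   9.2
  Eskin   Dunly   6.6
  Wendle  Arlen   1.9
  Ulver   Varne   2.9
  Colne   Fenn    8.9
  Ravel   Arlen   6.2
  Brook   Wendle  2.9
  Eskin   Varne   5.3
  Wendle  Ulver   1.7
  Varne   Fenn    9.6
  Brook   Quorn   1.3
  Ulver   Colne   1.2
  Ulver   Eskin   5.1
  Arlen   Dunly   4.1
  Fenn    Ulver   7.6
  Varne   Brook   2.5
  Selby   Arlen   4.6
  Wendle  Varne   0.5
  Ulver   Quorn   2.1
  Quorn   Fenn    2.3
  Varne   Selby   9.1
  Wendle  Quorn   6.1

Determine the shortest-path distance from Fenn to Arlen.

8 mi

Enumerating some paths:
Fenn → Quorn → Brook → Varne → Wendle → Arlen: 2.3+1.3+2.5+0.5+1.9 = 8.5
Fenn → Quorn → Brook → Wendle → Arlen: 2.3+1.3+2.9+1.9 = 8.4
Fenn → Quorn → Ulver → Wendle → Arlen: 2.3+2.1+1.7+1.9 = 8
Cheapest is Fenn → Quorn → Ulver → Wendle → Arlen at 8 mi.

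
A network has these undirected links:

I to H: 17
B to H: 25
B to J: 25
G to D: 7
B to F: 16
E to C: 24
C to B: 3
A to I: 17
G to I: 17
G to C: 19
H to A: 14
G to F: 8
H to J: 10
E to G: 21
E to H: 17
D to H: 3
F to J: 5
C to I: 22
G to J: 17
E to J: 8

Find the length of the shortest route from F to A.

Shortest distances from F:
F: 0
J: 5  (via F)
G: 8  (via F)
E: 13  (via J)
D: 15  (via G)
H: 15  (via J)
B: 16  (via F)
C: 19  (via B)
I: 25  (via G)
A: 29  (via H)
Shortest route: F → J → H → A = 29.

29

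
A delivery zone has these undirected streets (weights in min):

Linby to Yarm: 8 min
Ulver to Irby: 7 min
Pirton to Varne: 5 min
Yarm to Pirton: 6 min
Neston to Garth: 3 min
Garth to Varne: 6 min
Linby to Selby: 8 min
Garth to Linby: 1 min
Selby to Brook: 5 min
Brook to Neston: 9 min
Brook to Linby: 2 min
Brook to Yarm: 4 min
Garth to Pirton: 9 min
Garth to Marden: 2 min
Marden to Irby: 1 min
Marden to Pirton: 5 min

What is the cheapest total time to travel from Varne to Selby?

Shortest distances from Varne:
Varne: 0
Pirton: 5  (via Varne)
Garth: 6  (via Varne)
Linby: 7  (via Garth)
Marden: 8  (via Garth)
Brook: 9  (via Linby)
Neston: 9  (via Garth)
Irby: 9  (via Marden)
Yarm: 11  (via Pirton)
Selby: 14  (via Brook)
Shortest route: Varne → Garth → Linby → Brook → Selby = 14 min.

14 min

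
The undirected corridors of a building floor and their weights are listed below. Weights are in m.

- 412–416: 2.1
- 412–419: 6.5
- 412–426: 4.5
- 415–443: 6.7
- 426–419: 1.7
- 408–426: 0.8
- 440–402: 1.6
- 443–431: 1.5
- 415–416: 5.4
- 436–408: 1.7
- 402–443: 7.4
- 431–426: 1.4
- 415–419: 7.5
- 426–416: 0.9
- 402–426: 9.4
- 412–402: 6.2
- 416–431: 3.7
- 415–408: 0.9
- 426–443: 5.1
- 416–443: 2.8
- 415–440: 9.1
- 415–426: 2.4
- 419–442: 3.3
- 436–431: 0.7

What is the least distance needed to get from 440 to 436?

Running Dijkstra from 440:
440: 0
402: 1.6  (via 440)
412: 7.8  (via 402)
443: 9  (via 402)
415: 9.1  (via 440)
416: 9.9  (via 412)
408: 10  (via 415)
431: 10.5  (via 443)
426: 10.8  (via 416)
436: 11.2  (via 431)
Shortest route: 440–402–443–431–436 = 11.2 m.

11.2 m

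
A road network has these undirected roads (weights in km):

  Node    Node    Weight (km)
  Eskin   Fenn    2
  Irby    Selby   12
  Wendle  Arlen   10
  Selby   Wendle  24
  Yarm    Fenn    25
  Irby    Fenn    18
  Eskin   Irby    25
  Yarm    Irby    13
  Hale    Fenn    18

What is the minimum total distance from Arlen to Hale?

82 km

Running Dijkstra from Arlen:
Arlen: 0
Wendle: 10  (via Arlen)
Selby: 34  (via Wendle)
Irby: 46  (via Selby)
Yarm: 59  (via Irby)
Fenn: 64  (via Irby)
Eskin: 66  (via Fenn)
Hale: 82  (via Fenn)
Shortest route: Arlen–Wendle–Selby–Irby–Fenn–Hale = 82 km.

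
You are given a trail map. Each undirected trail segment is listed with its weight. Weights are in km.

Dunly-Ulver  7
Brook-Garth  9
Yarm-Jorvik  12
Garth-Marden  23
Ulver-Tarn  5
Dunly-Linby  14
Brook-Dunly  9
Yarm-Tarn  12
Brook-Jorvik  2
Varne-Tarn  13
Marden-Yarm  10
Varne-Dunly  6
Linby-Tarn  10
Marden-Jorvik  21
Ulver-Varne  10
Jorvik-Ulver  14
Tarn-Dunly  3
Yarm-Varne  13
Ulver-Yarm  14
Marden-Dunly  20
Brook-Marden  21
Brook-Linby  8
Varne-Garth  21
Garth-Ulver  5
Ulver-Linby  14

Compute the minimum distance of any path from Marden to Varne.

23 km

Enumerating some paths:
Marden - Dunly - Varne: 20+6 = 26
Marden - Yarm - Varne: 10+13 = 23
The minimum is 23 km via Marden - Yarm - Varne.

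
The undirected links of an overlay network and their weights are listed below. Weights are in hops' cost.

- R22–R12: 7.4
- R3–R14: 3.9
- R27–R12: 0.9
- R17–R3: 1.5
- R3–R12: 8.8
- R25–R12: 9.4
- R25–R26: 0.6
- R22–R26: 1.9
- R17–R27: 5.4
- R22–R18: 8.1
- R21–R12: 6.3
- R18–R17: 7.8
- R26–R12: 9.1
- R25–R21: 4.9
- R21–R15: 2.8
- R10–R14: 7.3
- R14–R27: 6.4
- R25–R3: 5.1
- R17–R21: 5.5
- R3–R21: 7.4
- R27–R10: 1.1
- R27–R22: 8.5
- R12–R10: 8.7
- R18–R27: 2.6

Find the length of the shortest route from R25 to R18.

10.6 hops' cost

Shortest distances from R25:
R25: 0
R26: 0.6  (via R25)
R22: 2.5  (via R26)
R21: 4.9  (via R25)
R3: 5.1  (via R25)
R17: 6.6  (via R3)
R15: 7.7  (via R21)
R14: 9  (via R3)
R12: 9.4  (via R25)
R27: 10.3  (via R12)
R18: 10.6  (via R22)
Shortest route: R25–R26–R22–R18 = 10.6 hops' cost.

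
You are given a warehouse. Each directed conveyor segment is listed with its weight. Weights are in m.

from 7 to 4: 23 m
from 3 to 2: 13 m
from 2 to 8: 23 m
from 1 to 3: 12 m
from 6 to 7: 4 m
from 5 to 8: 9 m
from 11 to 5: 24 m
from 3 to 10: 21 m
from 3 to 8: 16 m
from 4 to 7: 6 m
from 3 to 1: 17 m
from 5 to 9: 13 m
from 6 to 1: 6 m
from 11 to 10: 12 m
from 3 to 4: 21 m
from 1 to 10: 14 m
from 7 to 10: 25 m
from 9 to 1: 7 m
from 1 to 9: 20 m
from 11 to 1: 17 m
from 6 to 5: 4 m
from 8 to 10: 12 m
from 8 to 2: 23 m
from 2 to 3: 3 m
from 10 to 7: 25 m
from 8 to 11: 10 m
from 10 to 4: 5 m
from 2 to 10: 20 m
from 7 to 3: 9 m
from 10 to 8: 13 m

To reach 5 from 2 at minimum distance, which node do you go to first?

Compare a few routes:
2–3–8–11–5: 3+16+10+24 = 53
2–8–11–5: 23+10+24 = 57
2–10–8–11–5: 20+13+10+24 = 67
Cheapest is 2–3–8–11–5 at 53 m.
So from 2 the first move is to 3.

3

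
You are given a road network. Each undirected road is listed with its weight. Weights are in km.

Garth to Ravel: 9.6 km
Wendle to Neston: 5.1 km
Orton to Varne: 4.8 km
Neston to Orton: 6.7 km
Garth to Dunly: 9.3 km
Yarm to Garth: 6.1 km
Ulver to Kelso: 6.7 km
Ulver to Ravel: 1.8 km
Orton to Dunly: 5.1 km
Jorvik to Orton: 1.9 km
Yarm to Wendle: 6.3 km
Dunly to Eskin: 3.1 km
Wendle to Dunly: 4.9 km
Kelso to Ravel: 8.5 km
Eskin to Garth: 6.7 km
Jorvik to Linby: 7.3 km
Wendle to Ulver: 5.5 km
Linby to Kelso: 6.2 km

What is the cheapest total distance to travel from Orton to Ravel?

17.3 km

Candidate routes:
Orton - Neston - Wendle - Ulver - Ravel: 6.7+5.1+5.5+1.8 = 19.1
Orton - Dunly - Wendle - Ulver - Ravel: 5.1+4.9+5.5+1.8 = 17.3
Cheapest is Orton - Dunly - Wendle - Ulver - Ravel at 17.3 km.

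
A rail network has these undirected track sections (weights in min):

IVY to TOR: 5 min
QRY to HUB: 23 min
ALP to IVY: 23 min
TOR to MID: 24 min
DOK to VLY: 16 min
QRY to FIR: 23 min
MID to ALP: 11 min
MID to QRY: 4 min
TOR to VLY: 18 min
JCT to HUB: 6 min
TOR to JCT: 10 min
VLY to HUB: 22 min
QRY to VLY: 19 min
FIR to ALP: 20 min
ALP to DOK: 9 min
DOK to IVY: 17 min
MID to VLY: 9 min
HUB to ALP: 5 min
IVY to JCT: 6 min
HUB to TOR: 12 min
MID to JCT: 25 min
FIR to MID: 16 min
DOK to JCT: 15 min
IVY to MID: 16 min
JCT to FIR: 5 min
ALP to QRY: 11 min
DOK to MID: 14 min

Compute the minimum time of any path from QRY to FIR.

20 min

Compare a few routes:
QRY–ALP–HUB–JCT–FIR: 11+5+6+5 = 27
QRY–FIR: 23 = 23
QRY–MID–FIR: 4+16 = 20
Cheapest is QRY–MID–FIR at 20 min.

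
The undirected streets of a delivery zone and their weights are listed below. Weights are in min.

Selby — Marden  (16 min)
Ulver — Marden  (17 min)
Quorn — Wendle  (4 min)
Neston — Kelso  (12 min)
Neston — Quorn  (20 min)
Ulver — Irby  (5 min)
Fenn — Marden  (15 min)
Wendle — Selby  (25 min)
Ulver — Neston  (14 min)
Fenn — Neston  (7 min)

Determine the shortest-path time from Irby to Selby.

Shortest distances from Irby:
Irby: 0
Ulver: 5  (via Irby)
Neston: 19  (via Ulver)
Marden: 22  (via Ulver)
Fenn: 26  (via Neston)
Kelso: 31  (via Neston)
Selby: 38  (via Marden)
Shortest route: Irby–Ulver–Marden–Selby = 38 min.

38 min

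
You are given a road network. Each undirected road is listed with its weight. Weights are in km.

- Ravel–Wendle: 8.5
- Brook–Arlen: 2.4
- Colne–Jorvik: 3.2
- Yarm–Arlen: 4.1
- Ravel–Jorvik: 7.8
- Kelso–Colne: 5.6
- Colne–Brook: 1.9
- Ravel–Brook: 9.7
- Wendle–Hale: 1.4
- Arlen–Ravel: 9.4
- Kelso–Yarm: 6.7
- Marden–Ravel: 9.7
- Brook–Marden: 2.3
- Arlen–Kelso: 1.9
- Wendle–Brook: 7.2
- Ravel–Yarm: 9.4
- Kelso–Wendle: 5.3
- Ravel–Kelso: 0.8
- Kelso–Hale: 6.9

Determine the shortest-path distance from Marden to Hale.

Running Dijkstra from Marden:
Marden: 0
Brook: 2.3  (via Marden)
Colne: 4.2  (via Brook)
Arlen: 4.7  (via Brook)
Kelso: 6.6  (via Arlen)
Ravel: 7.4  (via Kelso)
Jorvik: 7.4  (via Colne)
Yarm: 8.8  (via Arlen)
Wendle: 9.5  (via Brook)
Hale: 10.9  (via Wendle)
Shortest route: Marden → Brook → Wendle → Hale = 10.9 km.

10.9 km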